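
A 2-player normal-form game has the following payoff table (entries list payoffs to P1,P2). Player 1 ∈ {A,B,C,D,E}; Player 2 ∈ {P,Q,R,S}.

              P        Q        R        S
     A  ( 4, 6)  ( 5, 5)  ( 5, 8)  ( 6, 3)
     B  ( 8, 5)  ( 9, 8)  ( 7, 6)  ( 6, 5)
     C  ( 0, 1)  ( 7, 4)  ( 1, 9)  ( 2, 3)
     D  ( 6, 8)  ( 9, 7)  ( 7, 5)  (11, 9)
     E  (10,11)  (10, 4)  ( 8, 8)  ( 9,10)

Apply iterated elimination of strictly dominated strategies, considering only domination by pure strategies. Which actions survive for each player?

P1 drop A (D beats it: P:6>4 Q:9>5 R:7>5 S:11>6)
P1 drop B (E beats it: P:10>8 Q:10>9 R:8>7 S:9>6)
P1 drop C (D beats it: P:6>0 Q:9>7 R:7>1 S:11>2)
P2 drop Q (P beats it: D:8>7 E:11>4)
P2 drop R (P beats it: D:8>5 E:11>8)
P1→{D,E} P2→{P,S}

Survivors P1:{D,E} P2:{P,S}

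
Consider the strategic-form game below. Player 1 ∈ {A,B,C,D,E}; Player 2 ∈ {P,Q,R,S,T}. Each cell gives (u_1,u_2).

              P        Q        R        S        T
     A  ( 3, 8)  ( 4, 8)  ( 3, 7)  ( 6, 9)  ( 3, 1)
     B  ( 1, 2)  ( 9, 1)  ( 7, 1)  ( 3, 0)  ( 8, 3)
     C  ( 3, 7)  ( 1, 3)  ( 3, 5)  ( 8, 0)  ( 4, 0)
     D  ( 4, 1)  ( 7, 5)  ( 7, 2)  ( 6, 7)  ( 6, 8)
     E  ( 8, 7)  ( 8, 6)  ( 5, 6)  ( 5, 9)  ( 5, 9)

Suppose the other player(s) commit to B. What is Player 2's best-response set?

P2 best: {T}

u_2(P vs B) = 2
u_2(Q vs B) = 1
u_2(R vs B) = 1
u_2(S vs B) = 0
u_2(T vs B) = 3
max payoff 3 at {T}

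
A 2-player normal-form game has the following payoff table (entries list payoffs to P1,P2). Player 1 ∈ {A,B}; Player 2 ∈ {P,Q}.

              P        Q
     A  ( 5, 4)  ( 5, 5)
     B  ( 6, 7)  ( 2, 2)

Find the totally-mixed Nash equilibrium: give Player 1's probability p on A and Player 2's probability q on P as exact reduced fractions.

P1 indiff ⇒ q·5+(1-q)·5 = q·6+(1-q)·2 ⇒ q(-1) = (1-q)(-3) ⇒ q = 3/4
P2 indiff ⇒ p·4+(1-p)·7 = p·5+(1-p)·2 ⇒ p(-1) = (1-p)(-5) ⇒ p = 5/6

p=5/6, q=3/4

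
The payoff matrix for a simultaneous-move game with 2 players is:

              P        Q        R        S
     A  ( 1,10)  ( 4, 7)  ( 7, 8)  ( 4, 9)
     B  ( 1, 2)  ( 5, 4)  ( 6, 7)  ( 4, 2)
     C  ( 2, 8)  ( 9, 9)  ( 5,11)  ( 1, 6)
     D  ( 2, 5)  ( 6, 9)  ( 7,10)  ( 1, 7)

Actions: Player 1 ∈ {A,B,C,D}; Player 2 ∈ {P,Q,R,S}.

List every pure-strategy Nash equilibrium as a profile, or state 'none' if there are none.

PSNE = {(D,R)}

(A,P): not NE [P1→D gives 2>1]
(A,Q): not NE [P1→C gives 9>4; P2→P gives 10>7]
(A,R): not NE [P2→P gives 10>8]
(A,S): not NE [P2→P gives 10>9]
(B,P): not NE [P1→D gives 2>1; P2→R gives 7>2]
(B,Q): not NE [P1→C gives 9>5; P2→R gives 7>4]
(B,R): not NE [P1→D gives 7>6]
(B,S): not NE [P2→R gives 7>2]
(C,P): not NE [P2→R gives 11>8]
(C,Q): not NE [P2→R gives 11>9]
(C,R): not NE [P1→D gives 7>5]
(C,S): not NE [P1→B gives 4>1; P2→R gives 11>6]
(D,P): not NE [P2→R gives 10>5]
(D,Q): not NE [P1→C gives 9>6; P2→R gives 10>9]
(D,R): NE
(D,S): not NE [P1→B gives 4>1; P2→R gives 10>7]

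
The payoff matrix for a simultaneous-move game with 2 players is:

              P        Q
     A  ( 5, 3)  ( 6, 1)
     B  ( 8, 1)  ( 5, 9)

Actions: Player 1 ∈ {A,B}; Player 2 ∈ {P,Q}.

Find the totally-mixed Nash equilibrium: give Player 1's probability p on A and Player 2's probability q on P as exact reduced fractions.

(p,q) = (4/5, 1/4)

P1 indiff ⇒ q·5+(1-q)·6 = q·8+(1-q)·5 ⇒ q(-3) = (1-q)(-1) ⇒ q = 1/4
P2 indiff ⇒ p·3+(1-p)·1 = p·1+(1-p)·9 ⇒ p(2) = (1-p)(8) ⇒ p = 4/5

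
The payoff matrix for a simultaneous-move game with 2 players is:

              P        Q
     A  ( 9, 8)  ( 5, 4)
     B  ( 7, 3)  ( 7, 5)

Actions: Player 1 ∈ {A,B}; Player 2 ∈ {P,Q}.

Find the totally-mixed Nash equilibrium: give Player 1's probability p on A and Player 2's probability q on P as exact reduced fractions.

P1 indiff ⇒ q·9+(1-q)·5 = q·7+(1-q)·7 ⇒ q(2) = (1-q)(2) ⇒ q = 1/2
P2 indiff ⇒ p·8+(1-p)·3 = p·4+(1-p)·5 ⇒ p(4) = (1-p)(2) ⇒ p = 1/3

(p,q) = (1/3, 1/2)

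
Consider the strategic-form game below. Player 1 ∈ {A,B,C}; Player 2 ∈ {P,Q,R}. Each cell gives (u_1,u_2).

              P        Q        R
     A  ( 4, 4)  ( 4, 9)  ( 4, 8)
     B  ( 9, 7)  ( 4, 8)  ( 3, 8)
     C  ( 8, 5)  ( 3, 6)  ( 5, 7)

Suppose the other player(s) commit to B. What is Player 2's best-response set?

u_2(P vs B) = 7
u_2(Q vs B) = 8
u_2(R vs B) = 8
max payoff 8 at {Q,R}

argmax u_2 = {Q,R}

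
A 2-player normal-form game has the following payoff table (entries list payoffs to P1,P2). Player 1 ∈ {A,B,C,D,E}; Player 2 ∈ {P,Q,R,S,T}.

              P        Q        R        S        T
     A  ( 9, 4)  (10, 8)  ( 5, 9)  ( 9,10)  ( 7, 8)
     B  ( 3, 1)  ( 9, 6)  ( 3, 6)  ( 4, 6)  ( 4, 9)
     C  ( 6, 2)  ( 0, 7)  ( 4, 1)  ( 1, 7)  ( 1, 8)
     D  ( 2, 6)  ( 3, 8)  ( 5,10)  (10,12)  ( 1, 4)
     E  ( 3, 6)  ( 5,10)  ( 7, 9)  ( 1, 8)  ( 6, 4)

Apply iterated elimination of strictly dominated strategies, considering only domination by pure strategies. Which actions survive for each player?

Remaining: P1:{A,D,E} P2:{Q,R,S}

P1 drop B (A beats it: P:9>3 Q:10>9 R:5>3 S:9>4 T:7>4)
P1 drop C (A beats it: P:9>6 Q:10>0 R:5>4 S:9>1 T:7>1)
P2 drop P (Q beats it: A:8>4 D:8>6 E:10>6)
P2 drop T (R beats it: A:9>8 D:10>4 E:9>4)
P1→{A,D,E} P2→{Q,R,S}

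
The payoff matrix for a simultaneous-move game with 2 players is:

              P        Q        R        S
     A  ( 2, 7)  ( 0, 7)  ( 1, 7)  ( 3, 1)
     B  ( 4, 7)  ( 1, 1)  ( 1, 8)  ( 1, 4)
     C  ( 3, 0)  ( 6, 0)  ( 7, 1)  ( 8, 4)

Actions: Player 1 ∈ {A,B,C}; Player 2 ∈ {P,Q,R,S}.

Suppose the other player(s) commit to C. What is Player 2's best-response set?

P2 best: {S}

u_2(P vs C) = 0
u_2(Q vs C) = 0
u_2(R vs C) = 1
u_2(S vs C) = 4
max payoff 4 at {S}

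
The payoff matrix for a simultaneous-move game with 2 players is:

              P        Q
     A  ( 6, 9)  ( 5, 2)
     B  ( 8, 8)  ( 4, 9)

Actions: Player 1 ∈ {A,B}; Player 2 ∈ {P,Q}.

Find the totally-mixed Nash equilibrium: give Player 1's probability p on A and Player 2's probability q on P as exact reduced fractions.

p=1/8, q=1/3

P1 indiff ⇒ q·6+(1-q)·5 = q·8+(1-q)·4 ⇒ q(-2) = (1-q)(-1) ⇒ q = 1/3
P2 indiff ⇒ p·9+(1-p)·8 = p·2+(1-p)·9 ⇒ p(7) = (1-p)(1) ⇒ p = 1/8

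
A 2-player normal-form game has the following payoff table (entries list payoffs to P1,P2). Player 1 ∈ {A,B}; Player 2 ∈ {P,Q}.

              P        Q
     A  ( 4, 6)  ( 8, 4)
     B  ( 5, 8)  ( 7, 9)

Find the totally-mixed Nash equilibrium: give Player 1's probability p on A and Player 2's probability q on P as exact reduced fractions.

P1 indiff ⇒ q·4+(1-q)·8 = q·5+(1-q)·7 ⇒ q(-1) = (1-q)(-1) ⇒ q = 1/2
P2 indiff ⇒ p·6+(1-p)·8 = p·4+(1-p)·9 ⇒ p(2) = (1-p)(1) ⇒ p = 1/3

p=1/3, q=1/2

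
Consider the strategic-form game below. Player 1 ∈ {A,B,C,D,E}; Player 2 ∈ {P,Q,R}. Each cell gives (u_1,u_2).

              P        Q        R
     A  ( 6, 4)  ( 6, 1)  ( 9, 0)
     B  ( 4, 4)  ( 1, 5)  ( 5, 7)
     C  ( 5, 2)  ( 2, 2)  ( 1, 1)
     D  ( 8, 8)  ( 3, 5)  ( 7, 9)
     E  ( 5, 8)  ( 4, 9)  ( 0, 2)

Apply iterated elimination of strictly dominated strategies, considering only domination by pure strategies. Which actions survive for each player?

P1 drop B (A beats it: P:6>4 Q:6>1 R:9>5)
P1 drop C (A beats it: P:6>5 Q:6>2 R:9>1)
P1 drop E (A beats it: P:6>5 Q:6>4 R:9>0)
P2 drop Q (P beats it: A:4>1 D:8>5)
P1→{A,D} P2→{P,R}

Survivors P1:{A,D} P2:{P,R}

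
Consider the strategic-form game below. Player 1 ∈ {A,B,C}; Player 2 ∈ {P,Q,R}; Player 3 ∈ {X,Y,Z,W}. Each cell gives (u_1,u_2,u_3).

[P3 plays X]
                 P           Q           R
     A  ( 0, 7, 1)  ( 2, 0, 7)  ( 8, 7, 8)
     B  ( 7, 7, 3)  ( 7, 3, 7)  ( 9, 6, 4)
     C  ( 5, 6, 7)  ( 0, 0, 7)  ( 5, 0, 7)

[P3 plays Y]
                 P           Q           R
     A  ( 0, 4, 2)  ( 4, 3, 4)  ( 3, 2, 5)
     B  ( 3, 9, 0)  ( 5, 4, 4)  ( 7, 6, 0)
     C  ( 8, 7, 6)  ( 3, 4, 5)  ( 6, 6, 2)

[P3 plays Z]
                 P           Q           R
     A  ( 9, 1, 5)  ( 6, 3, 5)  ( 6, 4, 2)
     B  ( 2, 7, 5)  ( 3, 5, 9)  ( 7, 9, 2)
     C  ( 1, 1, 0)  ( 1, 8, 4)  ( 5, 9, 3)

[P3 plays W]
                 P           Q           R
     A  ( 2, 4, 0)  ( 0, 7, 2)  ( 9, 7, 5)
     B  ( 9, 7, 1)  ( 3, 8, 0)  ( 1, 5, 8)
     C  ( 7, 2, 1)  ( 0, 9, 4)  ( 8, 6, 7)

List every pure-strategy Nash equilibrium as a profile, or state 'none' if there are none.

(A,P,X): not NE [P1→B gives 7>0; P3→Z gives 5>1]
(A,P,Y): not NE [P1→C gives 8>0; P3→Z gives 5>2]
(A,P,Z): not NE [P2→R gives 4>1]
(A,P,W): not NE [P1→B gives 9>2; P2→R gives 7>4; P3→Z gives 5>0]
(A,Q,X): not NE [P1→B gives 7>2; P2→R gives 7>0]
(A,Q,Y): not NE [P1→B gives 5>4; P2→P gives 4>3; P3→X gives 7>4]
(A,Q,Z): not NE [P2→R gives 4>3; P3→X gives 7>5]
(A,Q,W): not NE [P1→B gives 3>0; P3→X gives 7>2]
(A,R,X): not NE [P1→B gives 9>8]
(A,R,Y): not NE [P1→B gives 7>3; P2→P gives 4>2; P3→X gives 8>5]
(A,R,Z): not NE [P1→B gives 7>6; P3→X gives 8>2]
(A,R,W): not NE [P3→X gives 8>5]
(B,P,X): not NE [P3→Z gives 5>3]
(B,P,Y): not NE [P1→C gives 8>3; P3→Z gives 5>0]
(B,P,Z): not NE [P1→A gives 9>2; P2→R gives 9>7]
(B,P,W): not NE [P2→Q gives 8>7; P3→Z gives 5>1]
(B,Q,X): not NE [P2→P gives 7>3; P3→Z gives 9>7]
(B,Q,Y): not NE [P2→P gives 9>4; P3→Z gives 9>4]
(B,Q,Z): not NE [P1→A gives 6>3; P2→R gives 9>5]
(B,Q,W): not NE [P3→Z gives 9>0]
(B,R,X): not NE [P2→P gives 7>6; P3→W gives 8>4]
(B,R,Y): not NE [P2→P gives 9>6; P3→W gives 8>0]
(B,R,Z): not NE [P3→W gives 8>2]
(B,R,W): not NE [P1→A gives 9>1; P2→Q gives 8>5]
(C,P,X): not NE [P1→B gives 7>5]
(C,P,Y): not NE [P3→X gives 7>6]
(C,P,Z): not NE [P1→A gives 9>1; P2→R gives 9>1; P3→X gives 7>0]
(C,P,W): not NE [P1→B gives 9>7; P2→Q gives 9>2; P3→X gives 7>1]
(C,Q,X): not NE [P1→B gives 7>0; P2→P gives 6>0]
(C,Q,Y): not NE [P1→B gives 5>3; P2→P gives 7>4; P3→X gives 7>5]
(C,Q,Z): not NE [P1→A gives 6>1; P2→R gives 9>8; P3→X gives 7>4]
(C,Q,W): not NE [P1→B gives 3>0; P3→X gives 7>4]
(C,R,X): not NE [P1→B gives 9>5; P2→P gives 6>0]
(C,R,Y): not NE [P1→B gives 7>6; P2→P gives 7>6; P3→W gives 7>2]
(C,R,Z): not NE [P1→B gives 7>5; P3→W gives 7>3]
(C,R,W): not NE [P1→A gives 9>8; P2→Q gives 9>6]

PSNE: ∅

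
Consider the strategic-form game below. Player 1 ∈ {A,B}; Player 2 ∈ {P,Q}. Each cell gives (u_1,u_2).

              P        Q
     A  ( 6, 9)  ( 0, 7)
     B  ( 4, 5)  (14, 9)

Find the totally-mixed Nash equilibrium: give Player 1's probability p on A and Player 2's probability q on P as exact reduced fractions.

P1 mixes 2/3 on A; P2 mixes 7/8 on P

P1 indiff ⇒ q·6+(1-q)·0 = q·4+(1-q)·14 ⇒ q(2) = (1-q)(14) ⇒ q = 7/8
P2 indiff ⇒ p·9+(1-p)·5 = p·7+(1-p)·9 ⇒ p(2) = (1-p)(4) ⇒ p = 2/3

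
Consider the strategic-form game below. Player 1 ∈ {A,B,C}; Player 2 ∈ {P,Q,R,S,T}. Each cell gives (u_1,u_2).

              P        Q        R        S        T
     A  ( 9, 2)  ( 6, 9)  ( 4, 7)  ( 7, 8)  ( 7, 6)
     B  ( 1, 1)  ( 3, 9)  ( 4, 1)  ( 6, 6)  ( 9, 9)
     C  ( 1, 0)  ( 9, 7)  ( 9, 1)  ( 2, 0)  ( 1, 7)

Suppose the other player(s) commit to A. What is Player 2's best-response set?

argmax u_2 = {Q}

u_2(P vs A) = 2
u_2(Q vs A) = 9
u_2(R vs A) = 7
u_2(S vs A) = 8
u_2(T vs A) = 6
max payoff 9 at {Q}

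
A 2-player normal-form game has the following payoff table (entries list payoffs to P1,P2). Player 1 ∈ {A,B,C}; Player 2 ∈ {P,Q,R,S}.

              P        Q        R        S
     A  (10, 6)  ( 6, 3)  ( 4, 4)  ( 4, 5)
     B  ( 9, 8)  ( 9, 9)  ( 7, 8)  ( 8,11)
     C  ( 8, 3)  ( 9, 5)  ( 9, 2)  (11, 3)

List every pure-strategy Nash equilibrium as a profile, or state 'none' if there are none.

(A,P): NE
(A,Q): not NE [P1→C gives 9>6; P2→P gives 6>3]
(A,R): not NE [P1→C gives 9>4; P2→P gives 6>4]
(A,S): not NE [P1→C gives 11>4; P2→P gives 6>5]
(B,P): not NE [P1→A gives 10>9; P2→S gives 11>8]
(B,Q): not NE [P2→S gives 11>9]
(B,R): not NE [P1→C gives 9>7; P2→S gives 11>8]
(B,S): not NE [P1→C gives 11>8]
(C,P): not NE [P1→A gives 10>8; P2→Q gives 5>3]
(C,Q): NE
(C,R): not NE [P2→Q gives 5>2]
(C,S): not NE [P2→Q gives 5>3]

NE set: (A,P), (C,Q)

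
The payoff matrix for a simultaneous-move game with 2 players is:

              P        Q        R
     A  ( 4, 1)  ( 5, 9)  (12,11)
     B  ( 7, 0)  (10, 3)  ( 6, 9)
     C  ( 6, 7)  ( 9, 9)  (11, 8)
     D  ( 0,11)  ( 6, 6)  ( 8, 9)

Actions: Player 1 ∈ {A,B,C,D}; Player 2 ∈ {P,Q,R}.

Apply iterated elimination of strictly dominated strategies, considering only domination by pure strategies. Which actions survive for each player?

P1 drop D (C beats it: P:6>0 Q:9>6 R:11>8)
P2 drop P (Q beats it: A:9>1 B:3>0 C:9>7)
P1→{A,B,C} P2→{Q,R}

IESDS → P1:{A,B,C} P2:{Q,R}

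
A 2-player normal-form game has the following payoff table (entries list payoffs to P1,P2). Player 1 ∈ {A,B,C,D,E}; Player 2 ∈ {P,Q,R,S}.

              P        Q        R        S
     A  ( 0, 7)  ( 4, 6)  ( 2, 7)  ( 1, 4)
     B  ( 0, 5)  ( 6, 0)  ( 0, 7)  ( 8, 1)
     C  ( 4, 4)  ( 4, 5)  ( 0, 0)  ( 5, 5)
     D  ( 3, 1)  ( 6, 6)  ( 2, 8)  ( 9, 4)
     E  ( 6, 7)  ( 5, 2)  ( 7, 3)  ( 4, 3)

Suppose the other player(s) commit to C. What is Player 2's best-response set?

argmax u_2 = {Q,S}

u_2(P vs C) = 4
u_2(Q vs C) = 5
u_2(R vs C) = 0
u_2(S vs C) = 5
max payoff 5 at {Q,S}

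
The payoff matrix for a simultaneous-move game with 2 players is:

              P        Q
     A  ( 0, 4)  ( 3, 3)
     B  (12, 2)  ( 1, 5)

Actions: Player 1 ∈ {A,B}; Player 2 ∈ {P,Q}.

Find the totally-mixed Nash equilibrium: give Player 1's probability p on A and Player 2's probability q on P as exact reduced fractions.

P1 indiff ⇒ q·0+(1-q)·3 = q·12+(1-q)·1 ⇒ q(-12) = (1-q)(-2) ⇒ q = 1/7
P2 indiff ⇒ p·4+(1-p)·2 = p·3+(1-p)·5 ⇒ p(1) = (1-p)(3) ⇒ p = 3/4

P1 mixes 3/4 on A; P2 mixes 1/7 on P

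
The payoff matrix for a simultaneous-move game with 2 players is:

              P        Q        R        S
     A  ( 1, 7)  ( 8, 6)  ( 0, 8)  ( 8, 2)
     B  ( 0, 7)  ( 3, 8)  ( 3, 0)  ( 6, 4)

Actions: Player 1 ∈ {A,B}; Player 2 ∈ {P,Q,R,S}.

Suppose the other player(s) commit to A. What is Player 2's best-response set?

BR_2 = {R}

u_2(P vs A) = 7
u_2(Q vs A) = 6
u_2(R vs A) = 8
u_2(S vs A) = 2
max payoff 8 at {R}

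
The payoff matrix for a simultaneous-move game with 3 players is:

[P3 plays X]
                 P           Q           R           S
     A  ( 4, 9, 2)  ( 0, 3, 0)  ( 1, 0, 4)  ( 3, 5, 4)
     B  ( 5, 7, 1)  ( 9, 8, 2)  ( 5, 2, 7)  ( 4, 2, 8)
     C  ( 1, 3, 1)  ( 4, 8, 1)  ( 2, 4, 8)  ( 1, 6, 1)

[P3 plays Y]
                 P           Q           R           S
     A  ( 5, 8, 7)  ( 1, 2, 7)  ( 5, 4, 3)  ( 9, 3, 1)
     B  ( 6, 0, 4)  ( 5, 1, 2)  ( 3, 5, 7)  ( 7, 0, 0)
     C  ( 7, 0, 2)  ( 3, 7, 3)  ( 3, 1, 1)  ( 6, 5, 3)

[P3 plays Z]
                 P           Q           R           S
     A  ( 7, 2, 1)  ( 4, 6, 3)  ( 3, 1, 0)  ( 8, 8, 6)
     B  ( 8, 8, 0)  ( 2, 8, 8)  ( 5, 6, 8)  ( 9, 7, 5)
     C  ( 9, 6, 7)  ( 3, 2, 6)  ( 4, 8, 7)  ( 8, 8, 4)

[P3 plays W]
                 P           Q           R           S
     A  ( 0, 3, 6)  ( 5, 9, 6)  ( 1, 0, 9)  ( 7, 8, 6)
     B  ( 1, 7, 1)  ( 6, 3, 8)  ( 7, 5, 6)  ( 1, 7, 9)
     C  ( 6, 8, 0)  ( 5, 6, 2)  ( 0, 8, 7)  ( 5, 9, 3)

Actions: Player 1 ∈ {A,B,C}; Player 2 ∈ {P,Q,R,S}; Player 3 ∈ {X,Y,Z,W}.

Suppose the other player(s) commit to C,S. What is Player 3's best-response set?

u_3(X vs C,S) = 1
u_3(Y vs C,S) = 3
u_3(Z vs C,S) = 4
u_3(W vs C,S) = 3
max payoff 4 at {Z}

argmax u_3 = {Z}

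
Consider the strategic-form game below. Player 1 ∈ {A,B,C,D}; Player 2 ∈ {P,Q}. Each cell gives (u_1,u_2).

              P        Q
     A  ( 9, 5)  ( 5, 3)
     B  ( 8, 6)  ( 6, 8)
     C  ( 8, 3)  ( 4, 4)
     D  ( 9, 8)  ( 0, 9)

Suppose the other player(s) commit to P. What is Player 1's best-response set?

argmax u_1 = {A,D}

u_1(A vs P) = 9
u_1(B vs P) = 8
u_1(C vs P) = 8
u_1(D vs P) = 9
max payoff 9 at {A,D}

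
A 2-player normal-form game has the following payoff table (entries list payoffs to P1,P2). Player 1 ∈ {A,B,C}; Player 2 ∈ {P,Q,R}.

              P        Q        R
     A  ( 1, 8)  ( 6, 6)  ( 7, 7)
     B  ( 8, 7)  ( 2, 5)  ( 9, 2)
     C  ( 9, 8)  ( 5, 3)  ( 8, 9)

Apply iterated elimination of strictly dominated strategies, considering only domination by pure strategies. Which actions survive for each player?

P2 drop Q (P beats it: A:8>6 B:7>5 C:8>3)
P1 drop A (B beats it: P:8>1 R:9>7)
P1→{B,C} P2→{P,R}

IESDS → P1:{B,C} P2:{P,R}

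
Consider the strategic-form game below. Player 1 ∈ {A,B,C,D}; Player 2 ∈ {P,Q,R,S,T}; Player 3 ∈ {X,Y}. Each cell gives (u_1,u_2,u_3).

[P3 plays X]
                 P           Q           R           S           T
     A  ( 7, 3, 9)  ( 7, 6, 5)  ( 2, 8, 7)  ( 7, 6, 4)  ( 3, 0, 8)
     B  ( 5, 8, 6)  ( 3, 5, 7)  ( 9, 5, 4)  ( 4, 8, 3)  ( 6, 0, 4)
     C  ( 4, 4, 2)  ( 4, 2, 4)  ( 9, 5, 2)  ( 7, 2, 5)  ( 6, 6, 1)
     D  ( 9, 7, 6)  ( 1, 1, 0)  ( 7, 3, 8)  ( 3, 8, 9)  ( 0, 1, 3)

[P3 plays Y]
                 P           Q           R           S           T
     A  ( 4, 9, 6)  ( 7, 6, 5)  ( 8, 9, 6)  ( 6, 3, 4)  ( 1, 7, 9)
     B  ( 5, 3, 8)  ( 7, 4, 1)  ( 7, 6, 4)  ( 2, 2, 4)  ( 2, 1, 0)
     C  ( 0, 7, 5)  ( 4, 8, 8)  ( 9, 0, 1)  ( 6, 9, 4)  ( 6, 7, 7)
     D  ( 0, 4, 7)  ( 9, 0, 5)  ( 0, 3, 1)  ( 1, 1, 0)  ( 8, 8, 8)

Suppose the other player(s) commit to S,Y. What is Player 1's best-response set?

u_1(A vs S,Y) = 6
u_1(B vs S,Y) = 2
u_1(C vs S,Y) = 6
u_1(D vs S,Y) = 1
max payoff 6 at {A,C}

argmax u_1 = {A,C}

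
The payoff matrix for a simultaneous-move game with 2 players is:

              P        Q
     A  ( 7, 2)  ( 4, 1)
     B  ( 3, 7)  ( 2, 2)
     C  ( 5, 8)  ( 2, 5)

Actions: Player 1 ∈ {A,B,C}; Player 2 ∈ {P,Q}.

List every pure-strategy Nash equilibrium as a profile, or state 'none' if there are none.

(A,P): NE
(A,Q): not NE [P2→P gives 2>1]
(B,P): not NE [P1→A gives 7>3]
(B,Q): not NE [P1→A gives 4>2; P2→P gives 7>2]
(C,P): not NE [P1→A gives 7>5]
(C,Q): not NE [P1→A gives 4>2; P2→P gives 8>5]

NE set: (A,P)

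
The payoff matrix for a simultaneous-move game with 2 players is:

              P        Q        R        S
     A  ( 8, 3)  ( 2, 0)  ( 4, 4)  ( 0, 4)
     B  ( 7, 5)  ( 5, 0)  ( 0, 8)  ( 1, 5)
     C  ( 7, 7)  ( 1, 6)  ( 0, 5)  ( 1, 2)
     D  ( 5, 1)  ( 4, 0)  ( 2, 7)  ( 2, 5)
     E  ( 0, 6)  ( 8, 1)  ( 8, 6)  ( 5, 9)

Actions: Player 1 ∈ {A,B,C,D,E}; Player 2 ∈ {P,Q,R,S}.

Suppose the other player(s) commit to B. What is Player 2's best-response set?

P2 best: {R}

u_2(P vs B) = 5
u_2(Q vs B) = 0
u_2(R vs B) = 8
u_2(S vs B) = 5
max payoff 8 at {R}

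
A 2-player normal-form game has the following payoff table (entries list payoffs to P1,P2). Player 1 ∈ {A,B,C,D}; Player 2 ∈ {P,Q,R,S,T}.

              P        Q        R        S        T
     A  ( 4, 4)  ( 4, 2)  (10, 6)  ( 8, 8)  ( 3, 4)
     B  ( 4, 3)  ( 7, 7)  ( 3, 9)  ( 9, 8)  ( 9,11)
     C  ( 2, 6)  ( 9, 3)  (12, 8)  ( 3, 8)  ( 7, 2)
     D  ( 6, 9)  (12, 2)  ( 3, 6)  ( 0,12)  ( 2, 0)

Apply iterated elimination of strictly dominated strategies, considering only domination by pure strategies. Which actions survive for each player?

IESDS → P1:{A,B,C} P2:{R,S,T}

P2 drop P (S beats it: A:8>4 B:8>3 C:8>6 D:12>9)
P2 drop Q (R beats it: A:6>2 B:9>7 C:8>3 D:6>2)
P1 drop D (A beats it: R:10>3 S:8>0 T:3>2)
P1→{A,B,C} P2→{R,S,T}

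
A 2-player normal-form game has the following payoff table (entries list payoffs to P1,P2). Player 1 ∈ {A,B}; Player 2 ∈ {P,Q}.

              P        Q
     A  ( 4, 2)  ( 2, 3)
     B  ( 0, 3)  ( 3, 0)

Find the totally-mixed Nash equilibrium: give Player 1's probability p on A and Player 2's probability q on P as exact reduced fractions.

P1 mixes 3/4 on A; P2 mixes 1/5 on P

P1 indiff ⇒ q·4+(1-q)·2 = q·0+(1-q)·3 ⇒ q(4) = (1-q)(1) ⇒ q = 1/5
P2 indiff ⇒ p·2+(1-p)·3 = p·3+(1-p)·0 ⇒ p(-1) = (1-p)(-3) ⇒ p = 3/4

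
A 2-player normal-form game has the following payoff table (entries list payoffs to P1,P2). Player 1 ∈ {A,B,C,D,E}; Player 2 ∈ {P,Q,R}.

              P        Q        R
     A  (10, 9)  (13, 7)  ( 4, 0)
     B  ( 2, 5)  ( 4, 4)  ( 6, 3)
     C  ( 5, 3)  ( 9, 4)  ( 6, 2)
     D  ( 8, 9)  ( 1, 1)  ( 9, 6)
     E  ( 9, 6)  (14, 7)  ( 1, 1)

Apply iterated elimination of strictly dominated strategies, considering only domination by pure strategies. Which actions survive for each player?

P2 drop R (P beats it: A:9>0 B:5>3 C:3>2 D:9>6 E:6>1)
P1 drop B (A beats it: P:10>2 Q:13>4)
P1 drop C (A beats it: P:10>5 Q:13>9)
P1 drop D (A beats it: P:10>8 Q:13>1)
P1→{A,E} P2→{P,Q}

Survivors P1:{A,E} P2:{P,Q}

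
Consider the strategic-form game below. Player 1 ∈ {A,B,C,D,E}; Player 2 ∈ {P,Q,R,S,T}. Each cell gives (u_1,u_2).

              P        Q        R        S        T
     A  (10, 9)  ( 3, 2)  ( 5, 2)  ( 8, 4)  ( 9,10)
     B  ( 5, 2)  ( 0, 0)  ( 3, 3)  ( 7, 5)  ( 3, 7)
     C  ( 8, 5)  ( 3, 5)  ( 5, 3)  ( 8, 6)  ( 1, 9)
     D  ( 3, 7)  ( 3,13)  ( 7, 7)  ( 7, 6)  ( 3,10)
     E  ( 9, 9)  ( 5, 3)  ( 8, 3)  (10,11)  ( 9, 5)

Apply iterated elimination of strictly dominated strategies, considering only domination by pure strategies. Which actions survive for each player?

P1 drop B (A beats it: P:10>5 Q:3>0 R:5>3 S:8>7 T:9>3)
P1 drop C (E beats it: P:9>8 Q:5>3 R:8>5 S:10>8 T:9>1)
P1 drop D (E beats it: P:9>3 Q:5>3 R:8>7 S:10>7 T:9>3)
P2 drop Q (P beats it: A:9>2 E:9>3)
P2 drop R (P beats it: A:9>2 E:9>3)
P1→{A,E} P2→{P,S,T}

Survivors P1:{A,E} P2:{P,S,T}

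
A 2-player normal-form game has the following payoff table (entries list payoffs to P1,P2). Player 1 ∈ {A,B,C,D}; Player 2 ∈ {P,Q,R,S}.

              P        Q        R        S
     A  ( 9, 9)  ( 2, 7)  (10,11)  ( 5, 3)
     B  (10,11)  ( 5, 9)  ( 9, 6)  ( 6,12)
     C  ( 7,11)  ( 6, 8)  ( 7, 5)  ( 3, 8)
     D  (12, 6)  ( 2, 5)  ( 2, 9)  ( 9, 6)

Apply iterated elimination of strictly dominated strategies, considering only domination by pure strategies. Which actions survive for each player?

P2 drop Q (P beats it: A:9>7 B:11>9 C:11>8 D:6>5)
P1 drop C (A beats it: P:9>7 R:10>7 S:5>3)
P1→{A,B,D} P2→{P,R,S}

IESDS → P1:{A,B,D} P2:{P,R,S}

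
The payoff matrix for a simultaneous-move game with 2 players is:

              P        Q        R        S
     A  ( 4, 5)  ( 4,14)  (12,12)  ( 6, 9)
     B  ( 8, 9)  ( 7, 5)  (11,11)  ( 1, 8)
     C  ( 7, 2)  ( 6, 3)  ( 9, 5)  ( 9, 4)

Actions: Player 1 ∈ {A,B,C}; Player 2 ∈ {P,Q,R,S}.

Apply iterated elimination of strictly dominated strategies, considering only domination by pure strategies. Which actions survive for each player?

Remaining: P1:{A,B} P2:{Q,R}

P2 drop P (R beats it: A:12>5 B:11>9 C:5>2)
P2 drop S (R beats it: A:12>9 B:11>8 C:5>4)
P1 drop C (B beats it: Q:7>6 R:11>9)
P1→{A,B} P2→{Q,R}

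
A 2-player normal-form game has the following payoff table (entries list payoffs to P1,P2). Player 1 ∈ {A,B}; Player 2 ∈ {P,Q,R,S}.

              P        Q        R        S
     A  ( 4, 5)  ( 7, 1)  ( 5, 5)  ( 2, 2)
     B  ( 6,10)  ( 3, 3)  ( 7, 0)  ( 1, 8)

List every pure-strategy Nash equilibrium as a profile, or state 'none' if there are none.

PSNE = {(B,P)}

(A,P): not NE [P1→B gives 6>4]
(A,Q): not NE [P2→R gives 5>1]
(A,R): not NE [P1→B gives 7>5]
(A,S): not NE [P2→R gives 5>2]
(B,P): NE
(B,Q): not NE [P1→A gives 7>3; P2→P gives 10>3]
(B,R): not NE [P2→P gives 10>0]
(B,S): not NE [P1→A gives 2>1; P2→P gives 10>8]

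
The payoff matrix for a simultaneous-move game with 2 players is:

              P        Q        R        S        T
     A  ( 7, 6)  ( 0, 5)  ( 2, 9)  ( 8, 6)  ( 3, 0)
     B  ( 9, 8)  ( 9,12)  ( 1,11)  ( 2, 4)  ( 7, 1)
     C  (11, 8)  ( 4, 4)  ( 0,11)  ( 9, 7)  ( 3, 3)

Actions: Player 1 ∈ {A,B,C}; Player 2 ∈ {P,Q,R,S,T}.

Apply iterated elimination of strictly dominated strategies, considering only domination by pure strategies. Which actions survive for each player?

P2 drop P (R beats it: A:9>6 B:11>8 C:11>8)
P2 drop S (R beats it: A:9>6 B:11>4 C:11>7)
P1 drop C (B beats it: Q:9>4 R:1>0 T:7>3)
P2 drop T (Q beats it: A:5>0 B:12>1)
P1→{A,B} P2→{Q,R}

Survivors P1:{A,B} P2:{Q,R}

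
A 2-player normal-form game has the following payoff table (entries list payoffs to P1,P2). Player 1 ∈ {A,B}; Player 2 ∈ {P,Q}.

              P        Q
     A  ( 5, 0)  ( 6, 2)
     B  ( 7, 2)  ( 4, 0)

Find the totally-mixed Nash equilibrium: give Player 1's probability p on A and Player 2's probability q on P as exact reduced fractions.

P1 mixes 1/2 on A; P2 mixes 1/2 on P

P1 indiff ⇒ q·5+(1-q)·6 = q·7+(1-q)·4 ⇒ q(-2) = (1-q)(-2) ⇒ q = 1/2
P2 indiff ⇒ p·0+(1-p)·2 = p·2+(1-p)·0 ⇒ p(-2) = (1-p)(-2) ⇒ p = 1/2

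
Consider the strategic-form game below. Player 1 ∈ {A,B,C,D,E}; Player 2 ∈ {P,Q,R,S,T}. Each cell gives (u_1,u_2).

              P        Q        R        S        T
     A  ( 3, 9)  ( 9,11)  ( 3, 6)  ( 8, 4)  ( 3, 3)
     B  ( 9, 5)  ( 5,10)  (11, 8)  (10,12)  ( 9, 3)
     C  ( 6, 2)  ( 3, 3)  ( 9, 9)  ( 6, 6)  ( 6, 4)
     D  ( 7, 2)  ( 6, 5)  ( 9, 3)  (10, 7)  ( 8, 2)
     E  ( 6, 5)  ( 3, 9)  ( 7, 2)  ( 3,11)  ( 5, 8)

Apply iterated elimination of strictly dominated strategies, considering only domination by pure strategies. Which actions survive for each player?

Survivors P1:{A,B,D} P2:{Q,S}

P1 drop C (B beats it: P:9>6 Q:5>3 R:11>9 S:10>6 T:9>6)
P1 drop E (B beats it: P:9>6 Q:5>3 R:11>7 S:10>3 T:9>5)
P2 drop P (Q beats it: A:11>9 B:10>5 D:5>2)
P2 drop R (Q beats it: A:11>6 B:10>8 D:5>3)
P2 drop T (Q beats it: A:11>3 B:10>3 D:5>2)
P1→{A,B,D} P2→{Q,S}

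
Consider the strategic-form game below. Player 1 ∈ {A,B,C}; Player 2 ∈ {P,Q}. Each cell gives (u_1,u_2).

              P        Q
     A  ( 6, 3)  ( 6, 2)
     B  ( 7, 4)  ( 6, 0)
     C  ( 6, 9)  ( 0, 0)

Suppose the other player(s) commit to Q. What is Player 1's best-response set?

u_1(A vs Q) = 6
u_1(B vs Q) = 6
u_1(C vs Q) = 0
max payoff 6 at {A,B}

argmax u_1 = {A,B}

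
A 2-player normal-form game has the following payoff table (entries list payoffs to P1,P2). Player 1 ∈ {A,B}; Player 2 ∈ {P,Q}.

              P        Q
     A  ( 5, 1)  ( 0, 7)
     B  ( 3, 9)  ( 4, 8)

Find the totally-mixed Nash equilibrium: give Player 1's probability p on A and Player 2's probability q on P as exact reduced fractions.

P1 mixes 1/7 on A; P2 mixes 2/3 on P

P1 indiff ⇒ q·5+(1-q)·0 = q·3+(1-q)·4 ⇒ q(2) = (1-q)(4) ⇒ q = 2/3
P2 indiff ⇒ p·1+(1-p)·9 = p·7+(1-p)·8 ⇒ p(-6) = (1-p)(-1) ⇒ p = 1/7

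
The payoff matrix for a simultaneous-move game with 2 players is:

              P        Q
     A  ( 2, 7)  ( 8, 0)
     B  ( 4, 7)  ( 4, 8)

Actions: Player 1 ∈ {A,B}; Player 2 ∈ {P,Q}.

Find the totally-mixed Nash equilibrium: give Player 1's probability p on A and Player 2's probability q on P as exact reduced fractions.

P1 indiff ⇒ q·2+(1-q)·8 = q·4+(1-q)·4 ⇒ q(-2) = (1-q)(-4) ⇒ q = 2/3
P2 indiff ⇒ p·7+(1-p)·7 = p·0+(1-p)·8 ⇒ p(7) = (1-p)(1) ⇒ p = 1/8

p=1/8, q=2/3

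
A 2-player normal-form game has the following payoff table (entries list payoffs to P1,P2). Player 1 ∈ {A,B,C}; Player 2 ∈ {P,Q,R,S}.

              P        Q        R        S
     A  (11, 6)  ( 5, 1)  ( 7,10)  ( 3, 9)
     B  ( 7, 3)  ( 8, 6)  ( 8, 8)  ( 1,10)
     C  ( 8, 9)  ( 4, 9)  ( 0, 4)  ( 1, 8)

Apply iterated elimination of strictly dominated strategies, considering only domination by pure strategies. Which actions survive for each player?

P1 drop C (A beats it: P:11>8 Q:5>4 R:7>0 S:3>1)
P2 drop P (R beats it: A:10>6 B:8>3)
P2 drop Q (R beats it: A:10>1 B:8>6)
P1→{A,B} P2→{R,S}

Remaining: P1:{A,B} P2:{R,S}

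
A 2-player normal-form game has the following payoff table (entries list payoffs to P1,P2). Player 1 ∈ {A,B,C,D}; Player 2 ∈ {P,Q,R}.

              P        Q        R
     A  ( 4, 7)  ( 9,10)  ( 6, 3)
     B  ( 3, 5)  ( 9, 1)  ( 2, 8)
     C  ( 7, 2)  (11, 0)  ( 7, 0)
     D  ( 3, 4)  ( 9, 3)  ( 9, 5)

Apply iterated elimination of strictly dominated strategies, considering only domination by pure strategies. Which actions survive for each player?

P1 drop A (C beats it: P:7>4 Q:11>9 R:7>6)
P1 drop B (C beats it: P:7>3 Q:11>9 R:7>2)
P2 drop Q (P beats it: C:2>0 D:4>3)
P1→{C,D} P2→{P,R}

Remaining: P1:{C,D} P2:{P,R}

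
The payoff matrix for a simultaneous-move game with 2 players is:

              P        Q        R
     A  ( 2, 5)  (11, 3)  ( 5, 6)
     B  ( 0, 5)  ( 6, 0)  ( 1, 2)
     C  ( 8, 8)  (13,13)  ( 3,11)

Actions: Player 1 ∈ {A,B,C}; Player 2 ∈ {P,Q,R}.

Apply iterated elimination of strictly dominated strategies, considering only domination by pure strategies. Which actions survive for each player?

P1 drop B (A beats it: P:2>0 Q:11>6 R:5>1)
P2 drop P (R beats it: A:6>5 C:11>8)
P1→{A,C} P2→{Q,R}

IESDS → P1:{A,C} P2:{Q,R}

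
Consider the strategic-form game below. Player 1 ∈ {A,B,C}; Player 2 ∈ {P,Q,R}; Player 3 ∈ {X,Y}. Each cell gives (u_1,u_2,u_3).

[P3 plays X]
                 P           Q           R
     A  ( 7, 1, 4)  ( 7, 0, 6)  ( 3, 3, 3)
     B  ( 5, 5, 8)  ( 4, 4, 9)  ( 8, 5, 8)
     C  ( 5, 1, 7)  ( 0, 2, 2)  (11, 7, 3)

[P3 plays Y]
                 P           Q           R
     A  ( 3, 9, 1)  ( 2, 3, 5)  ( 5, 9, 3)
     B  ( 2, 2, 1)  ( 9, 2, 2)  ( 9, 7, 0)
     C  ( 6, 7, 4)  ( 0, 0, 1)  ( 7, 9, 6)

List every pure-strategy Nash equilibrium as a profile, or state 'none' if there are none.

(A,P,X): not NE [P2→R gives 3>1]
(A,P,Y): not NE [P1→C gives 6>3; P3→X gives 4>1]
(A,Q,X): not NE [P2→R gives 3>0]
(A,Q,Y): not NE [P1→B gives 9>2; P2→R gives 9>3; P3→X gives 6>5]
(A,R,X): not NE [P1→C gives 11>3]
(A,R,Y): not NE [P1→B gives 9>5]
(B,P,X): not NE [P1→A gives 7>5]
(B,P,Y): not NE [P1→C gives 6>2; P2→R gives 7>2; P3→X gives 8>1]
(B,Q,X): not NE [P1→A gives 7>4; P2→R gives 5>4]
(B,Q,Y): not NE [P2→R gives 7>2; P3→X gives 9>2]
(B,R,X): not NE [P1→C gives 11>8]
(B,R,Y): not NE [P3→X gives 8>0]
(C,P,X): not NE [P1→A gives 7>5; P2→R gives 7>1]
(C,P,Y): not NE [P2→R gives 9>7; P3→X gives 7>4]
(C,Q,X): not NE [P1→A gives 7>0; P2→R gives 7>2]
(C,Q,Y): not NE [P1→B gives 9>0; P2→R gives 9>0; P3→X gives 2>1]
(C,R,X): not NE [P3→Y gives 6>3]
(C,R,Y): not NE [P1→B gives 9>7]

PSNE: ∅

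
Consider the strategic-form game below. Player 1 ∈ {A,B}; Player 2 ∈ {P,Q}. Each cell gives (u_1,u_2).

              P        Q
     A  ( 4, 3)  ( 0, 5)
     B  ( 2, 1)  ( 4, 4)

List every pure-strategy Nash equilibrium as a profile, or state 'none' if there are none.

(A,P): not NE [P2→Q gives 5>3]
(A,Q): not NE [P1→B gives 4>0]
(B,P): not NE [P1→A gives 4>2; P2→Q gives 4>1]
(B,Q): NE

Nash profiles: (B,Q)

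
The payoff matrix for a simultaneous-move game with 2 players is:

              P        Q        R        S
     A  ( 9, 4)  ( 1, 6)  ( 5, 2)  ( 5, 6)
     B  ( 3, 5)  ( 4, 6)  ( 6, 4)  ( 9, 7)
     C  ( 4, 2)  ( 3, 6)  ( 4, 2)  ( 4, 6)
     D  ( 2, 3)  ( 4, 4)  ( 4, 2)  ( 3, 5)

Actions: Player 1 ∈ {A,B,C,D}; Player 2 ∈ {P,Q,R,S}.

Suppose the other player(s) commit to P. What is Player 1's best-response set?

argmax u_1 = {A}

u_1(A vs P) = 9
u_1(B vs P) = 3
u_1(C vs P) = 4
u_1(D vs P) = 2
max payoff 9 at {A}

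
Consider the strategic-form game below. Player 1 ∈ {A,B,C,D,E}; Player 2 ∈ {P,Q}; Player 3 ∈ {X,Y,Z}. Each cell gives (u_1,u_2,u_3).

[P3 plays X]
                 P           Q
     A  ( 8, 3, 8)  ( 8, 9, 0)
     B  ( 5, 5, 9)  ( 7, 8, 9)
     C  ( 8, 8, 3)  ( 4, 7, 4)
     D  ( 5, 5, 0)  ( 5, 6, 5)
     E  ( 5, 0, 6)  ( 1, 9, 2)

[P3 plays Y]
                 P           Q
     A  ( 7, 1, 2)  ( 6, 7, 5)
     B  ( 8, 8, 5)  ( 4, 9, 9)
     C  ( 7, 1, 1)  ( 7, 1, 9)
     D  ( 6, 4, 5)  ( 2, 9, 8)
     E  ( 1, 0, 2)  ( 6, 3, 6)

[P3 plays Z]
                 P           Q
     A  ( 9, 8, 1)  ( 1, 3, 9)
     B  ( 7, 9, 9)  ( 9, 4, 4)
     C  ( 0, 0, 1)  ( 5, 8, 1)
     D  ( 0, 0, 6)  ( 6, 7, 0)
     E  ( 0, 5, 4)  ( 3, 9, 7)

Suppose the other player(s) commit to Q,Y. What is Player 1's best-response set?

u_1(A vs Q,Y) = 6
u_1(B vs Q,Y) = 4
u_1(C vs Q,Y) = 7
u_1(D vs Q,Y) = 2
u_1(E vs Q,Y) = 6
max payoff 7 at {C}

BR_1 = {C}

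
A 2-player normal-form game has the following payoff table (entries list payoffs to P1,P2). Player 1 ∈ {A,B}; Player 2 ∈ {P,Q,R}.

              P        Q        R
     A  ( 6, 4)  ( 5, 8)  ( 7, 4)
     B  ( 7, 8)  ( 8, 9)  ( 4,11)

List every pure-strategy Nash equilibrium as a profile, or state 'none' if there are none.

No pure NE.

(A,P): not NE [P1→B gives 7>6; P2→Q gives 8>4]
(A,Q): not NE [P1→B gives 8>5]
(A,R): not NE [P2→Q gives 8>4]
(B,P): not NE [P2→R gives 11>8]
(B,Q): not NE [P2→R gives 11>9]
(B,R): not NE [P1→A gives 7>4]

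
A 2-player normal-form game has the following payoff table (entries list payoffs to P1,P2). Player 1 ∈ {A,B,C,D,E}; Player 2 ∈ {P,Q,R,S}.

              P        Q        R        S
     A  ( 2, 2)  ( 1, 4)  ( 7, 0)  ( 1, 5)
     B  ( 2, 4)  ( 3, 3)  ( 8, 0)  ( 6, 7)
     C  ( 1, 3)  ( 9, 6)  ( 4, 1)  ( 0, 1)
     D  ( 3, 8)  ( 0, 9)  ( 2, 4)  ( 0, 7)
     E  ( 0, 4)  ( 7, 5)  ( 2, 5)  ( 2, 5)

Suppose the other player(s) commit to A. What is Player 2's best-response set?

u_2(P vs A) = 2
u_2(Q vs A) = 4
u_2(R vs A) = 0
u_2(S vs A) = 5
max payoff 5 at {S}

argmax u_2 = {S}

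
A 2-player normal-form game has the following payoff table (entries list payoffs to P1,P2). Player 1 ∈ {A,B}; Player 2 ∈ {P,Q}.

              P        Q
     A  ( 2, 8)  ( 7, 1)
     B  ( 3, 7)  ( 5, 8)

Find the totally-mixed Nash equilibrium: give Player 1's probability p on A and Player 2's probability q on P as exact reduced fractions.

P1 indiff ⇒ q·2+(1-q)·7 = q·3+(1-q)·5 ⇒ q(-1) = (1-q)(-2) ⇒ q = 2/3
P2 indiff ⇒ p·8+(1-p)·7 = p·1+(1-p)·8 ⇒ p(7) = (1-p)(1) ⇒ p = 1/8

P1 mixes 1/8 on A; P2 mixes 2/3 on P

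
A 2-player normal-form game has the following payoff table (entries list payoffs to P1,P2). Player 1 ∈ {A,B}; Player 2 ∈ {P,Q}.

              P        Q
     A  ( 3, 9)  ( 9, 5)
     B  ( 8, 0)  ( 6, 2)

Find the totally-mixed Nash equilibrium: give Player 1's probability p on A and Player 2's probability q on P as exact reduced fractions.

p=1/3, q=3/8

P1 indiff ⇒ q·3+(1-q)·9 = q·8+(1-q)·6 ⇒ q(-5) = (1-q)(-3) ⇒ q = 3/8
P2 indiff ⇒ p·9+(1-p)·0 = p·5+(1-p)·2 ⇒ p(4) = (1-p)(2) ⇒ p = 1/3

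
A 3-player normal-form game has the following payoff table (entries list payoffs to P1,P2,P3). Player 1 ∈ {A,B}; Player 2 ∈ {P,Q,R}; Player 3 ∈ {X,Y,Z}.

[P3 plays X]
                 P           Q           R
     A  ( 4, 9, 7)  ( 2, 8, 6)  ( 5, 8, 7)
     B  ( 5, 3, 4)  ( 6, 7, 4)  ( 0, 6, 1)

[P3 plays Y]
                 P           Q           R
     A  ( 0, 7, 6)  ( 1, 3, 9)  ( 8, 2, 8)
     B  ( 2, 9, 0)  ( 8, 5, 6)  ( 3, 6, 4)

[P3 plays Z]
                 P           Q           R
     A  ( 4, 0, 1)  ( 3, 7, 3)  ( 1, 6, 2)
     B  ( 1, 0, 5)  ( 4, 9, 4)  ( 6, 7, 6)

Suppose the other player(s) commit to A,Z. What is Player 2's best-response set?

P2 best: {Q}

u_2(P vs A,Z) = 0
u_2(Q vs A,Z) = 7
u_2(R vs A,Z) = 6
max payoff 7 at {Q}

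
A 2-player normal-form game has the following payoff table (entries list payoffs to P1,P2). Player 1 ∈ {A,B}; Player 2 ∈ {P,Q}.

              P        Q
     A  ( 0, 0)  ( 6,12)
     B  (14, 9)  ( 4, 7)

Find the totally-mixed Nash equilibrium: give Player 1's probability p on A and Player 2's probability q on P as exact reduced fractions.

p=1/7, q=1/8

P1 indiff ⇒ q·0+(1-q)·6 = q·14+(1-q)·4 ⇒ q(-14) = (1-q)(-2) ⇒ q = 1/8
P2 indiff ⇒ p·0+(1-p)·9 = p·12+(1-p)·7 ⇒ p(-12) = (1-p)(-2) ⇒ p = 1/7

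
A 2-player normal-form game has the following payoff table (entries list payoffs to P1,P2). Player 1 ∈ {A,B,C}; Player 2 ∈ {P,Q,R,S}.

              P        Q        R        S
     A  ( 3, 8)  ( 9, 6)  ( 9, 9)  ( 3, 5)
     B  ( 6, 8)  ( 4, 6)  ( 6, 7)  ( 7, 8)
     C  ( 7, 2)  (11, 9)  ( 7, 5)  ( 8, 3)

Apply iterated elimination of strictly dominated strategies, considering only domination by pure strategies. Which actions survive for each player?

P1 drop B (C beats it: P:7>6 Q:11>4 R:7>6 S:8>7)
P2 drop P (R beats it: A:9>8 C:5>2)
P2 drop S (Q beats it: A:6>5 C:9>3)
P1→{A,C} P2→{Q,R}

Remaining: P1:{A,C} P2:{Q,R}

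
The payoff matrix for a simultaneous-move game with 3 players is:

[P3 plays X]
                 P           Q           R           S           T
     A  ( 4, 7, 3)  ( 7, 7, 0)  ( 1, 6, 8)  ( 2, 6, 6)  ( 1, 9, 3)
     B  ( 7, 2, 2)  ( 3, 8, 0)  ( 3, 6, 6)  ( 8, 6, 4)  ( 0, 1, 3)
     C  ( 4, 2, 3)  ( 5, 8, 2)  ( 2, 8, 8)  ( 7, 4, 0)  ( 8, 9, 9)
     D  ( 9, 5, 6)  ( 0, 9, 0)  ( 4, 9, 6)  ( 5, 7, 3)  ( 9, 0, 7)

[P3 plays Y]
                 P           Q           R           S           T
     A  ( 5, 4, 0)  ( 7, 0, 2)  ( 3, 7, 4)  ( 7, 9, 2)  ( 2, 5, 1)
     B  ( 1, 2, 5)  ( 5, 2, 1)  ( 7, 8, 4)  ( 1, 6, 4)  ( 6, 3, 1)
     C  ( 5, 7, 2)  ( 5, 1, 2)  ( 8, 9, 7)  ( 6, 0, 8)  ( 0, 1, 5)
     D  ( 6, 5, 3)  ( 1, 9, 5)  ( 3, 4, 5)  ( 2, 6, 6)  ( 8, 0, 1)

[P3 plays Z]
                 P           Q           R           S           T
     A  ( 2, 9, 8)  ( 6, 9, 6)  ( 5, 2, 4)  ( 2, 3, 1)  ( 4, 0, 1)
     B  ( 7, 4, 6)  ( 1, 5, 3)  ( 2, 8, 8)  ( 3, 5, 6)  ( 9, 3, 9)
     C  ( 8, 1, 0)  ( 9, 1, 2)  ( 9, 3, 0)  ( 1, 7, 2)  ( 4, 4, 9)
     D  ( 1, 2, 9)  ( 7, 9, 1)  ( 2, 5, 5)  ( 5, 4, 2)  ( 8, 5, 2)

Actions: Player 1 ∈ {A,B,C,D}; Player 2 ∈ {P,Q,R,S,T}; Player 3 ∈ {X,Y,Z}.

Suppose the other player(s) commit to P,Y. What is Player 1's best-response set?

BR_1 = {D}

u_1(A vs P,Y) = 5
u_1(B vs P,Y) = 1
u_1(C vs P,Y) = 5
u_1(D vs P,Y) = 6
max payoff 6 at {D}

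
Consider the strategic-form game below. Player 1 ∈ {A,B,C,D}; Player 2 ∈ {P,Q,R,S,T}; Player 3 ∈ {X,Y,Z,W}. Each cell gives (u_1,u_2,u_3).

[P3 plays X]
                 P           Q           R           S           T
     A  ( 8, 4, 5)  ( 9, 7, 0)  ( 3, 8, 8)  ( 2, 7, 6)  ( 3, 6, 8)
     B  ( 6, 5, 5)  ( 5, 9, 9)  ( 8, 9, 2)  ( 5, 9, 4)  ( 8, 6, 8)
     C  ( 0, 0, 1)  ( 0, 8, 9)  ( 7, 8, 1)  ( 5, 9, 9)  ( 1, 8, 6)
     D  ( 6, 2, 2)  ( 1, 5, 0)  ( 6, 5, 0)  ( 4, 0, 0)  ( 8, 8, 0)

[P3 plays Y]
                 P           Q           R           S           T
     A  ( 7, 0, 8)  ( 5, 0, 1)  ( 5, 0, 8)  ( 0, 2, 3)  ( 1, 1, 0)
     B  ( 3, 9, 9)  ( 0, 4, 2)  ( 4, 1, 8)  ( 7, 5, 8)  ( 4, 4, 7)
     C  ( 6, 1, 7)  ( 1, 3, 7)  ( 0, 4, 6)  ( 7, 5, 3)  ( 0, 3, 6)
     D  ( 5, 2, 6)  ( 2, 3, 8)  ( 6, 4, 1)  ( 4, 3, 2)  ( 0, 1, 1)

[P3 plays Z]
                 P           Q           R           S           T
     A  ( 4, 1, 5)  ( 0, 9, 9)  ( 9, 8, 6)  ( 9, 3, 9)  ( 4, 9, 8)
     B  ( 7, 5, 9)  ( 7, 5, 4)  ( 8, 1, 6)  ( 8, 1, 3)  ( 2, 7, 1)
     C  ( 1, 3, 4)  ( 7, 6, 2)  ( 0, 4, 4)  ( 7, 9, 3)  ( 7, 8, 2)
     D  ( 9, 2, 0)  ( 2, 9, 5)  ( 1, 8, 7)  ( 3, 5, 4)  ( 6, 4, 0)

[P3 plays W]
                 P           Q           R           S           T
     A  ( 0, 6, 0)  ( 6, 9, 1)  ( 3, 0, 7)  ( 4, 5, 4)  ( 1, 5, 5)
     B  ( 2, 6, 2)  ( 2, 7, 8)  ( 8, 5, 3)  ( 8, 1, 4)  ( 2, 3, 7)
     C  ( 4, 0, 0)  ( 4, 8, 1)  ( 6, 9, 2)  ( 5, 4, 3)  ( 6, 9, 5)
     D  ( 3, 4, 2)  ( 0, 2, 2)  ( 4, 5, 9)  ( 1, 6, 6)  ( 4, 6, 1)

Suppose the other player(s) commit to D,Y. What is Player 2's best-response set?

argmax u_2 = {R}

u_2(P vs D,Y) = 2
u_2(Q vs D,Y) = 3
u_2(R vs D,Y) = 4
u_2(S vs D,Y) = 3
u_2(T vs D,Y) = 1
max payoff 4 at {R}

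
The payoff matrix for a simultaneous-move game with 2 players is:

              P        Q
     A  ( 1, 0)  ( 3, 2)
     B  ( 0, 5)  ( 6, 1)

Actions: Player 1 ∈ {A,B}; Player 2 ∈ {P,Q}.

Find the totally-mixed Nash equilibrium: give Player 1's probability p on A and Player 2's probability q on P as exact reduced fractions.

P1 mixes 2/3 on A; P2 mixes 3/4 on P

P1 indiff ⇒ q·1+(1-q)·3 = q·0+(1-q)·6 ⇒ q(1) = (1-q)(3) ⇒ q = 3/4
P2 indiff ⇒ p·0+(1-p)·5 = p·2+(1-p)·1 ⇒ p(-2) = (1-p)(-4) ⇒ p = 2/3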